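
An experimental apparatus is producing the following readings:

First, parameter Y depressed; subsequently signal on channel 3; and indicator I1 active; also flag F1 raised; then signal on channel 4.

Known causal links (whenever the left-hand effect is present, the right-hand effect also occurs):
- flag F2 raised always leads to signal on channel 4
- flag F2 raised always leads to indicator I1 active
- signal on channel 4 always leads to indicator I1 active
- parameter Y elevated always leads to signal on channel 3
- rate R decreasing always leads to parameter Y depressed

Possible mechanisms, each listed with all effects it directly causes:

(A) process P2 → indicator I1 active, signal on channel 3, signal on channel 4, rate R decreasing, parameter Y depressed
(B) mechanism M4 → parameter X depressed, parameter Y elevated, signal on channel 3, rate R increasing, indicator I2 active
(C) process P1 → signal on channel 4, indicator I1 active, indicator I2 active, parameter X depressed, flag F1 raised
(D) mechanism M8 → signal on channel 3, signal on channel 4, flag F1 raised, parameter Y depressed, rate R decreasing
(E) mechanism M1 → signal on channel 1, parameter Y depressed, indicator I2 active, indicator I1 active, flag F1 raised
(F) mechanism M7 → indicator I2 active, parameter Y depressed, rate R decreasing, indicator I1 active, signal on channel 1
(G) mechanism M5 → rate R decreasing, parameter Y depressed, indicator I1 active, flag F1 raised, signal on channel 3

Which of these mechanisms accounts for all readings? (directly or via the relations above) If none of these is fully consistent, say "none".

Checking each candidate against the observations:
(A) process P2 — parameter Y depressed ✓; signal on channel 3 ✓; indicator I1 active ✓; flag F1 raised ✗; signal on channel 4 ✓
(B) mechanism M4 — parameter Y depressed ✗; signal on channel 3 ✓; indicator I1 active ✗; flag F1 raised ✗; signal on channel 4 ✗
(C) process P1 — does not account for parameter Y depressed, signal on channel 3
(D) mechanism M8 — parameter Y depressed ✓; signal on channel 3 ✓; indicator I1 active ✓ (via signal on channel 4 → indicator I1 active); flag F1 raised ✓; signal on channel 4 ✓
(E) mechanism M1 — parameter Y depressed ✓; signal on channel 3 ✗; indicator I1 active ✓; flag F1 raised ✓; signal on channel 4 ✗
(F) mechanism M7 — parameter Y depressed ✓; signal on channel 3 ✗; indicator I1 active ✓; flag F1 raised ✗; signal on channel 4 ✗
(G) mechanism M5 — parameter Y depressed ✓; signal on channel 3 ✓; indicator I1 active ✓; flag F1 raised ✓; signal on channel 4 ✗
(D) alone accounts for all the evidence.

D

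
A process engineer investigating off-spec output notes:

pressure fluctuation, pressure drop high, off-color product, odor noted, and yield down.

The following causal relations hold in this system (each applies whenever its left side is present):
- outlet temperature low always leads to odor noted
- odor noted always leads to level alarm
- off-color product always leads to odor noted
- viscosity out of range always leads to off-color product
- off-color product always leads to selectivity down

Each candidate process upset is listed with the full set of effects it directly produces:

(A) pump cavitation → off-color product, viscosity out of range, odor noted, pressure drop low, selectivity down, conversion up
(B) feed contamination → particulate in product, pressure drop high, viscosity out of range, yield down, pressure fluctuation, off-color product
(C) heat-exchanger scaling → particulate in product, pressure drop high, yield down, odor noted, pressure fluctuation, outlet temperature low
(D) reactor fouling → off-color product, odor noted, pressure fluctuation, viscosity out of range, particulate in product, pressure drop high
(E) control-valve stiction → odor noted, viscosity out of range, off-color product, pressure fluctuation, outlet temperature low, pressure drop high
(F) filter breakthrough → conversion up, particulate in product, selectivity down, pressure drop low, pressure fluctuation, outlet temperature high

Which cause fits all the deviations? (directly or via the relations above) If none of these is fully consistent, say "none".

For each candidate, compare predicted effects to what was observed:
(A) pump cavitation — fails on pressure fluctuation, pressure drop high, yield down (predicts pressure drop low, not pressure drop high)
(B) feed contamination — accounts for every observation (odor noted through off-color product → odor noted)
(C) heat-exchanger scaling — does not account for off-color product
(D) reactor fouling — does not account for yield down
(E) control-valve stiction — does not account for yield down
(F) filter breakthrough — pressure fluctuation ✓; pressure drop high ✗; off-color product ✗; odor noted ✗; yield down ✗
(B) is the only candidate with no mismatches.

B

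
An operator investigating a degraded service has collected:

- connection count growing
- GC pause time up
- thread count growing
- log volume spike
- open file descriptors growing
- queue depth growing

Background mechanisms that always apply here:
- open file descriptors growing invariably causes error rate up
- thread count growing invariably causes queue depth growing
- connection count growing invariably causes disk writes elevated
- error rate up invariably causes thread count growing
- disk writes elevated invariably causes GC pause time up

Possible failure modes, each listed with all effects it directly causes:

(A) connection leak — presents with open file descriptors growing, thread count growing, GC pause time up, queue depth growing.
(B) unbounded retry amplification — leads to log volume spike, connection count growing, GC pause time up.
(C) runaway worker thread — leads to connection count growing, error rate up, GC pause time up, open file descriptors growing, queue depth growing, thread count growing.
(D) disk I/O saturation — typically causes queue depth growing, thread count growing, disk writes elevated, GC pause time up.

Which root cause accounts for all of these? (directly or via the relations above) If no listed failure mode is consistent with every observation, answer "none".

Testing each hypothesis:
(A) connection leak — connection count growing NO; GC pause time up yes; thread count growing yes; log volume spike NO; open file descriptors growing yes; queue depth growing yes
(B) unbounded retry amplification — connection count growing yes; GC pause time up yes; thread count growing NO; log volume spike yes; open file descriptors growing NO; queue depth growing NO
(C) runaway worker thread — does not account for log volume spike
(D) disk I/O saturation — connection count growing NO; GC pause time up yes; thread count growing yes; log volume spike NO; open file descriptors growing NO; queue depth growing yes
Every candidate fails on at least one observation.

none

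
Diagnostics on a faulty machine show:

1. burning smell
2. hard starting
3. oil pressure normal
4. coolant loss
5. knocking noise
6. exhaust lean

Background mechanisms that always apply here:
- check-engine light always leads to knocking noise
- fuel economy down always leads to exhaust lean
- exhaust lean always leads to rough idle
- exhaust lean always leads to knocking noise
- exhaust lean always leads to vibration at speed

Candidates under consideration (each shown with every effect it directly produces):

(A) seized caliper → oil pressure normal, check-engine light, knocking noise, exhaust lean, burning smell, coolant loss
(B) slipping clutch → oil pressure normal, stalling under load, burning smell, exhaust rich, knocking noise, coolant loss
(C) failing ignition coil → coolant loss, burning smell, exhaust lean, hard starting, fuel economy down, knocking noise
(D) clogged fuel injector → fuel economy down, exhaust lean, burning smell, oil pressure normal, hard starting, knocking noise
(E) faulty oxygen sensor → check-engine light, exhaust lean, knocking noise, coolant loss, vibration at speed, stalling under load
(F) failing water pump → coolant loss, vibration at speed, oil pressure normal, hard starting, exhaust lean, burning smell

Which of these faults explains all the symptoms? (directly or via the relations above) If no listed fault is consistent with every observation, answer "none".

F

Per-candidate check:
(A) seized caliper — burning smell match; hard starting miss; oil pressure normal match; coolant loss match; knocking noise match; exhaust lean match
(B) slipping clutch — burning smell match; hard starting miss; oil pressure normal match; coolant loss match; knocking noise match; exhaust lean miss
(C) failing ignition coil — burning smell match; hard starting match; oil pressure normal miss; coolant loss match; knocking noise match; exhaust lean match
(D) clogged fuel injector — burning smell match; hard starting match; oil pressure normal match; coolant loss miss; knocking noise match; exhaust lean match
(E) faulty oxygen sensor — burning smell miss; hard starting miss; oil pressure normal miss; coolant loss match; knocking noise match; exhaust lean match
(F) failing water pump — accounts for every observation (knocking noise by exhaust lean → knocking noise)
(F) alone accounts for all the evidence.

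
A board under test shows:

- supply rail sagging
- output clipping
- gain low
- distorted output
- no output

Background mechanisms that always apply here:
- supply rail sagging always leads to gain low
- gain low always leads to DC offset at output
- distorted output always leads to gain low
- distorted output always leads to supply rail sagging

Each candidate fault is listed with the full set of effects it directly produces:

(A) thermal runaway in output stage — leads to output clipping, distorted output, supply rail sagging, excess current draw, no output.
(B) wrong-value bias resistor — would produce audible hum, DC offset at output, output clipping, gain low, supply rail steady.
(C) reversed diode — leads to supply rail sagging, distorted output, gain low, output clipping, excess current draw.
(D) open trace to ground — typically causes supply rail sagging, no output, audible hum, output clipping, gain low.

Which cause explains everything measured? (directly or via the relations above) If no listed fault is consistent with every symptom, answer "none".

A

Per-candidate check:
(A) thermal runaway in output stage — supply rail sagging yes; output clipping yes; gain low yes (via distorted output → gain low); distorted output yes; no output yes
(B) wrong-value bias resistor — fails on supply rail sagging, distorted output, no output (predicts supply rail steady, not supply rail sagging)
(C) reversed diode — does not account for no output
(D) open trace to ground — supply rail sagging yes; output clipping yes; gain low yes; distorted output NO; no output yes
Only (A) is consistent with every observation.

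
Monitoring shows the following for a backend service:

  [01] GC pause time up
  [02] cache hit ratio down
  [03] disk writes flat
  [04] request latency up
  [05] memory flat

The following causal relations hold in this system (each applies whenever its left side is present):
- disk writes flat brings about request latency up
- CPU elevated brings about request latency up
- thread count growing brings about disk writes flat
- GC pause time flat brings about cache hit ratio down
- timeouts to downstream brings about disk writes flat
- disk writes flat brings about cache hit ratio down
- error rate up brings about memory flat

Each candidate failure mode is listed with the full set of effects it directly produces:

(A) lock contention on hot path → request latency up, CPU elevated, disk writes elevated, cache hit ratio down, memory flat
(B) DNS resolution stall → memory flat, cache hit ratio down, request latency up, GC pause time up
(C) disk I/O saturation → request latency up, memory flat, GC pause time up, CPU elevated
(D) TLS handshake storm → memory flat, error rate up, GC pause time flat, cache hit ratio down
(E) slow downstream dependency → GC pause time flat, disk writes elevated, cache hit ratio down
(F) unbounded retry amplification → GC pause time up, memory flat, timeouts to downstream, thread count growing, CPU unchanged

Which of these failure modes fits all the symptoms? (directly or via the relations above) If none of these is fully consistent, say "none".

F

Checking each candidate against the observations:
(A) lock contention on hot path — fails on GC pause time up, disk writes flat (predicts disk writes elevated, not disk writes flat)
(B) DNS resolution stall — GC pause time up ✓; cache hit ratio down ✓; disk writes flat ✗; request latency up ✓; memory flat ✓
(C) disk I/O saturation — does not account for cache hit ratio down, disk writes flat
(D) TLS handshake storm — GC pause time up ✗; cache hit ratio down ✓; disk writes flat ✗; request latency up ✗; memory flat ✓
(E) slow downstream dependency — GC pause time up ✗; cache hit ratio down ✓; disk writes flat ✗; request latency up ✗; memory flat ✗
(F) unbounded retry amplification — GC pause time up ✓; cache hit ratio down ✓ (by timeouts to downstream → disk writes flat → cache hit ratio down); disk writes flat ✓ (by timeouts to downstream → disk writes flat); request latency up ✓ (by timeouts to downstream → disk writes flat → request latency up); memory flat ✓
(F) is the only candidate with no mismatches.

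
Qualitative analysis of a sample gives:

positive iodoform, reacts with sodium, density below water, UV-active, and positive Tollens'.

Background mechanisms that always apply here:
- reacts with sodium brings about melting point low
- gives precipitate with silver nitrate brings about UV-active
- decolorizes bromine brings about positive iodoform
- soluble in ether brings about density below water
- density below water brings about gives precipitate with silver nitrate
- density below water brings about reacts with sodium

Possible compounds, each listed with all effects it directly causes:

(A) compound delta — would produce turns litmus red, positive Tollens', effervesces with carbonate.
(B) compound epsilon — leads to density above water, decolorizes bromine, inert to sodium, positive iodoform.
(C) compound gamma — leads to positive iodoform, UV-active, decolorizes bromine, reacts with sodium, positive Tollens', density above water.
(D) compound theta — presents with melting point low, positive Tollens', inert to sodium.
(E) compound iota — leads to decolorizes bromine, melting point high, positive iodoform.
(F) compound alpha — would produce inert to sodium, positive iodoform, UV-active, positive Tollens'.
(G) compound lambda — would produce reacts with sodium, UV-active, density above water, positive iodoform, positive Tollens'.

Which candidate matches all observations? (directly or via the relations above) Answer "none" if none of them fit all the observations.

For each candidate, compare predicted effects to what was observed:
(A) compound delta — does not account for positive iodoform, reacts with sodium, density below water, UV-active
(B) compound epsilon — fails on reacts with sodium, density below water, UV-active, positive Tollens' (predicts inert to sodium, not reacts with sodium; predicts density above water, not density below water)
(C) compound gamma — fails on density below water (predicts density above water, not density below water)
(D) compound theta — fails on positive iodoform, reacts with sodium, density below water, UV-active (predicts inert to sodium, not reacts with sodium)
(E) compound iota — does not account for reacts with sodium, density below water, UV-active, positive Tollens'
(F) compound alpha — fails on reacts with sodium, density below water (predicts inert to sodium, not reacts with sodium)
(G) compound lambda — positive iodoform yes; reacts with sodium yes; density below water NO; UV-active yes; positive Tollens' yes
Every candidate fails on at least one observation.

none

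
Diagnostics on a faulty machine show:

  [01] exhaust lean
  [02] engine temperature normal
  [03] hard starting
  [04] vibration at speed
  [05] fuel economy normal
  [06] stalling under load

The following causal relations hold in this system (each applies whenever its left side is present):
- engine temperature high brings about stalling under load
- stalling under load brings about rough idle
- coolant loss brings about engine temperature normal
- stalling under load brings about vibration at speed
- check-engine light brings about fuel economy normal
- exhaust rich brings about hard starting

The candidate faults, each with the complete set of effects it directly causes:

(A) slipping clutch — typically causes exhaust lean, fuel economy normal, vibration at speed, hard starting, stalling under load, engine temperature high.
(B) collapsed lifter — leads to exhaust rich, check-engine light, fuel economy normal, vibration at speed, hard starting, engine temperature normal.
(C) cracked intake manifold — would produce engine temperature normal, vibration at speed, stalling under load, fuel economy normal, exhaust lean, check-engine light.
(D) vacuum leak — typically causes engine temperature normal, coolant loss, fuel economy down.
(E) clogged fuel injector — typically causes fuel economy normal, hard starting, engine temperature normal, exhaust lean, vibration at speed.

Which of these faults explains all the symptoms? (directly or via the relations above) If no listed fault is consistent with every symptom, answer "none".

none

For each candidate, compare predicted effects to what was observed:
(A) slipping clutch — exhaust lean match; engine temperature normal miss; hard starting match; vibration at speed match; fuel economy normal match; stalling under load match
(B) collapsed lifter — exhaust lean miss; engine temperature normal match; hard starting match; vibration at speed match; fuel economy normal match; stalling under load miss
(C) cracked intake manifold — does not account for hard starting
(D) vacuum leak — exhaust lean miss; engine temperature normal match; hard starting miss; vibration at speed miss; fuel economy normal miss; stalling under load miss
(E) clogged fuel injector — does not account for stalling under load
No candidate is consistent with all observations.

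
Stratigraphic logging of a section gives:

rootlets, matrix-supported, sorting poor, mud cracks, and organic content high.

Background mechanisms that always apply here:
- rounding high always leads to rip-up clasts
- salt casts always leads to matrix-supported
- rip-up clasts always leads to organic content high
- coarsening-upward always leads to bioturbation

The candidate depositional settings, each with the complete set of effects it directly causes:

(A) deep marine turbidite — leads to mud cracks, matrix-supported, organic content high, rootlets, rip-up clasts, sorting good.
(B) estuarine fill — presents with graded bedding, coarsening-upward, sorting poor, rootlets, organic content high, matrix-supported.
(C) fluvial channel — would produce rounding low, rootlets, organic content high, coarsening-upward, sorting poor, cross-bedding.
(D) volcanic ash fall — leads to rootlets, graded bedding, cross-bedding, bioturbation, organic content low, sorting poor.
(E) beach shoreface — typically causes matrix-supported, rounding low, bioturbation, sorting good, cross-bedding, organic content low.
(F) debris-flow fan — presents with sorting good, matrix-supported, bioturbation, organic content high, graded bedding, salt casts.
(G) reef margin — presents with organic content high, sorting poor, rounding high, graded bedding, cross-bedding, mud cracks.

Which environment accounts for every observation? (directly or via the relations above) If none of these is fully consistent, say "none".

Per-candidate check:
(A) deep marine turbidite — rootlets ✓; matrix-supported ✓; sorting poor ✗; mud cracks ✓; organic content high ✓
(B) estuarine fill — does not account for mud cracks
(C) fluvial channel — rootlets ✓; matrix-supported ✗; sorting poor ✓; mud cracks ✗; organic content high ✓
(D) volcanic ash fall — rootlets ✓; matrix-supported ✗; sorting poor ✓; mud cracks ✗; organic content high ✗
(E) beach shoreface — fails on rootlets, sorting poor, mud cracks, organic content high (predicts sorting good, not sorting poor; predicts organic content low, not organic content high)
(F) debris-flow fan — rootlets ✗; matrix-supported ✓; sorting poor ✗; mud cracks ✗; organic content high ✓
(G) reef margin — rootlets ✗; matrix-supported ✗; sorting poor ✓; mud cracks ✓; organic content high ✓
No candidate is consistent with all observations.

none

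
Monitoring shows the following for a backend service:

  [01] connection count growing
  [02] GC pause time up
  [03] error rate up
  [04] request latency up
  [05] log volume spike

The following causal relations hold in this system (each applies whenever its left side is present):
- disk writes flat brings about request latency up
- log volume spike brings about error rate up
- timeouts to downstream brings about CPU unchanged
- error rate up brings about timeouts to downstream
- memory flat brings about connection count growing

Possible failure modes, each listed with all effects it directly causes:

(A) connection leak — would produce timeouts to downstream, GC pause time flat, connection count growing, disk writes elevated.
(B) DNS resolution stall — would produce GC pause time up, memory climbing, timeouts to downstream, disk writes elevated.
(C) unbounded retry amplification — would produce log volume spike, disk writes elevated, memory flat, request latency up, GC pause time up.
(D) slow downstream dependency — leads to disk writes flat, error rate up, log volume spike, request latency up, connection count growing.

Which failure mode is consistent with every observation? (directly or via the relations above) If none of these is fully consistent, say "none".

Checking each candidate against the observations:
(A) connection leak — connection count growing match; GC pause time up miss; error rate up miss; request latency up miss; log volume spike miss
(B) DNS resolution stall — connection count growing miss; GC pause time up match; error rate up miss; request latency up miss; log volume spike miss
(C) unbounded retry amplification — connection count growing match (via memory flat → connection count growing); GC pause time up match; error rate up match (via log volume spike → error rate up); request latency up match; log volume spike match
(D) slow downstream dependency — connection count growing match; GC pause time up miss; error rate up match; request latency up match; log volume spike match
Only (C) is consistent with every observation.

C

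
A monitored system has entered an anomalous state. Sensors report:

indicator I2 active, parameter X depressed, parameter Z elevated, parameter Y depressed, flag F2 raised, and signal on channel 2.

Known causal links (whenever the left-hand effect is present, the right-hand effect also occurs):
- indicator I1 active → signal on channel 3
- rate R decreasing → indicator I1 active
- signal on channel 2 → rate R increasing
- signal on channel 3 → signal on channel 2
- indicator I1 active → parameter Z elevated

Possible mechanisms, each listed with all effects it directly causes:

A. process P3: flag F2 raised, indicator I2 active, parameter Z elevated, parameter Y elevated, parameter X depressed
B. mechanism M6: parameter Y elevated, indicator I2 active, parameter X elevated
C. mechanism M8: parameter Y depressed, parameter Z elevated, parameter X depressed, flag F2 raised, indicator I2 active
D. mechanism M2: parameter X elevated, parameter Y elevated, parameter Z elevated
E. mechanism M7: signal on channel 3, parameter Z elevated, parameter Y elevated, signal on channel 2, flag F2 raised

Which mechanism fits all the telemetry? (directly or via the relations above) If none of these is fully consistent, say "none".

none

Per-candidate check:
(A) process P3 — indicator I2 active match; parameter X depressed match; parameter Z elevated match; parameter Y depressed miss; flag F2 raised match; signal on channel 2 miss
(B) mechanism M6 — indicator I2 active match; parameter X depressed miss; parameter Z elevated miss; parameter Y depressed miss; flag F2 raised miss; signal on channel 2 miss
(C) mechanism M8 — does not account for signal on channel 2
(D) mechanism M2 — indicator I2 active miss; parameter X depressed miss; parameter Z elevated match; parameter Y depressed miss; flag F2 raised miss; signal on channel 2 miss
(E) mechanism M7 — fails on indicator I2 active, parameter X depressed, parameter Y depressed (predicts parameter Y elevated, not parameter Y depressed)
No candidate is consistent with all observations.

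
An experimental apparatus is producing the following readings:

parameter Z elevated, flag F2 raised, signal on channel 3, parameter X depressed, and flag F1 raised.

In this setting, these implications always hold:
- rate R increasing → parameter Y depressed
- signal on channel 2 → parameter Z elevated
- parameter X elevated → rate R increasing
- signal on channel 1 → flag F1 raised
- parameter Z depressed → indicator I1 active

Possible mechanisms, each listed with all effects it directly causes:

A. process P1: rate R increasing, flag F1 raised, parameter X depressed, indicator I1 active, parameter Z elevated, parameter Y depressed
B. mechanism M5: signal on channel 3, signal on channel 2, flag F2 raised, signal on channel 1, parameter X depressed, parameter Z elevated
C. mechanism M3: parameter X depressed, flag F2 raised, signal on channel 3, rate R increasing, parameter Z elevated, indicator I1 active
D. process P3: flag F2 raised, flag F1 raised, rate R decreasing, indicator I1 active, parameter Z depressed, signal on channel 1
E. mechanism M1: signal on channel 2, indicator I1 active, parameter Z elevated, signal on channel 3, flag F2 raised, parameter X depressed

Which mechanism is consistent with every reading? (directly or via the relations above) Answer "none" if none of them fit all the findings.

Testing each hypothesis:
(A) process P1 — parameter Z elevated ✓; flag F2 raised ✗; signal on channel 3 ✗; parameter X depressed ✓; flag F1 raised ✓
(B) mechanism M5 — accounts for every observation (flag F1 raised through signal on channel 1 → flag F1 raised)
(C) mechanism M3 — parameter Z elevated ✓; flag F2 raised ✓; signal on channel 3 ✓; parameter X depressed ✓; flag F1 raised ✗
(D) process P3 — fails on parameter Z elevated, signal on channel 3, parameter X depressed (predicts parameter Z depressed, not parameter Z elevated)
(E) mechanism M1 — does not account for flag F1 raised
Only (B) is consistent with every observation.

B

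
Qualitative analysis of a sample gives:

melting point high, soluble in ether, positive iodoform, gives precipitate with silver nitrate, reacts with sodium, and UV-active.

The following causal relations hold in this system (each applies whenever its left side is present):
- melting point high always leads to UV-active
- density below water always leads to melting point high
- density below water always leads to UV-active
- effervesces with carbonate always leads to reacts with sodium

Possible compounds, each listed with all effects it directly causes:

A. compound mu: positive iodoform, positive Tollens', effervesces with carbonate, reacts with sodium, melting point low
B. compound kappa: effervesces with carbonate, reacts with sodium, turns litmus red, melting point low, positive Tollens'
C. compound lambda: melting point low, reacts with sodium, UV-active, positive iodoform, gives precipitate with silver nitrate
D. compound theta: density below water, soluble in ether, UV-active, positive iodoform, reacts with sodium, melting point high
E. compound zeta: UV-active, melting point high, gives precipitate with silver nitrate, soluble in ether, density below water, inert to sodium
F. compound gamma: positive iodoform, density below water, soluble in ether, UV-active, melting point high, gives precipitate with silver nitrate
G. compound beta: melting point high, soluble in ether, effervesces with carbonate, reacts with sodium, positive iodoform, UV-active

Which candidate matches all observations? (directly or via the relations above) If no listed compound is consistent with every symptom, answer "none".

none

Testing each hypothesis:
(A) compound mu — melting point high NO; soluble in ether NO; positive iodoform yes; gives precipitate with silver nitrate NO; reacts with sodium yes; UV-active NO
(B) compound kappa — fails on melting point high, soluble in ether, positive iodoform, gives precipitate with silver nitrate, UV-active (predicts melting point low, not melting point high)
(C) compound lambda — fails on melting point high, soluble in ether (predicts melting point low, not melting point high)
(D) compound theta — does not account for gives precipitate with silver nitrate
(E) compound zeta — melting point high yes; soluble in ether yes; positive iodoform NO; gives precipitate with silver nitrate yes; reacts with sodium NO; UV-active yes
(F) compound gamma — does not account for reacts with sodium
(G) compound beta — melting point high yes; soluble in ether yes; positive iodoform yes; gives precipitate with silver nitrate NO; reacts with sodium yes; UV-active yes
No candidate is consistent with all observations.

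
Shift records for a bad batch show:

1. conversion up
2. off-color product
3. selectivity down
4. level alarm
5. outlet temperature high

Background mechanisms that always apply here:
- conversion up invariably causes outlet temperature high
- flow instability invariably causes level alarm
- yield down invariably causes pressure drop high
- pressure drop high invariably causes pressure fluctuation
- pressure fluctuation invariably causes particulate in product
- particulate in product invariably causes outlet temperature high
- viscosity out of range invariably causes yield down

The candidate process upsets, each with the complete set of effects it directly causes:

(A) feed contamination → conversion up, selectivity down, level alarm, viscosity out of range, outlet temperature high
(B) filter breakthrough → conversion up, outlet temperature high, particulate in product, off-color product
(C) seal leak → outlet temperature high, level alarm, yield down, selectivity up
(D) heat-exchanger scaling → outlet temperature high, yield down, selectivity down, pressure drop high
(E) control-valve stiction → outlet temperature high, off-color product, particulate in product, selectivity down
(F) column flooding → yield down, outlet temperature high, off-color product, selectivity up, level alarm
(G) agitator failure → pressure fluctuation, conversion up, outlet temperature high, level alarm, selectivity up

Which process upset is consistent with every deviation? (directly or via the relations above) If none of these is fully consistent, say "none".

none

Testing each hypothesis:
(A) feed contamination — conversion up +; off-color product -; selectivity down +; level alarm +; outlet temperature high +
(B) filter breakthrough — conversion up +; off-color product +; selectivity down -; level alarm -; outlet temperature high +
(C) seal leak — fails on conversion up, off-color product, selectivity down (predicts selectivity up, not selectivity down)
(D) heat-exchanger scaling — conversion up -; off-color product -; selectivity down +; level alarm -; outlet temperature high +
(E) control-valve stiction — conversion up -; off-color product +; selectivity down +; level alarm -; outlet temperature high +
(F) column flooding — conversion up -; off-color product +; selectivity down -; level alarm +; outlet temperature high +
(G) agitator failure — fails on off-color product, selectivity down (predicts selectivity up, not selectivity down)
None of the listed candidates fits everything.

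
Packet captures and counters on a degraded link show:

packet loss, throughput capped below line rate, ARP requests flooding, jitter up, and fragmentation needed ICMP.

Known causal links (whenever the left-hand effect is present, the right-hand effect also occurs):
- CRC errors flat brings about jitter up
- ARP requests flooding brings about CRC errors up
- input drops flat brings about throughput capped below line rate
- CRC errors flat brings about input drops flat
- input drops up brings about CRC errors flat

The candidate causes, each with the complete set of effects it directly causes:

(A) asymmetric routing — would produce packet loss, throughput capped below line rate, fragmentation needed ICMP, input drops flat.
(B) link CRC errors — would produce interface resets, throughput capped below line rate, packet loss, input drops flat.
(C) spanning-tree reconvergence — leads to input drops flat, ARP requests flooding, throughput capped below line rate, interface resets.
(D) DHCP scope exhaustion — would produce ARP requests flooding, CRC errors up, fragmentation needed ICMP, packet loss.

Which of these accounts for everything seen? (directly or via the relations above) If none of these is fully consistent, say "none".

Checking each candidate against the observations:
(A) asymmetric routing — packet loss +; throughput capped below line rate +; ARP requests flooding -; jitter up -; fragmentation needed ICMP +
(B) link CRC errors — packet loss +; throughput capped below line rate +; ARP requests flooding -; jitter up -; fragmentation needed ICMP -
(C) spanning-tree reconvergence — packet loss -; throughput capped below line rate +; ARP requests flooding +; jitter up -; fragmentation needed ICMP -
(D) DHCP scope exhaustion — packet loss +; throughput capped below line rate -; ARP requests flooding +; jitter up -; fragmentation needed ICMP +
No candidate is consistent with all observations.

none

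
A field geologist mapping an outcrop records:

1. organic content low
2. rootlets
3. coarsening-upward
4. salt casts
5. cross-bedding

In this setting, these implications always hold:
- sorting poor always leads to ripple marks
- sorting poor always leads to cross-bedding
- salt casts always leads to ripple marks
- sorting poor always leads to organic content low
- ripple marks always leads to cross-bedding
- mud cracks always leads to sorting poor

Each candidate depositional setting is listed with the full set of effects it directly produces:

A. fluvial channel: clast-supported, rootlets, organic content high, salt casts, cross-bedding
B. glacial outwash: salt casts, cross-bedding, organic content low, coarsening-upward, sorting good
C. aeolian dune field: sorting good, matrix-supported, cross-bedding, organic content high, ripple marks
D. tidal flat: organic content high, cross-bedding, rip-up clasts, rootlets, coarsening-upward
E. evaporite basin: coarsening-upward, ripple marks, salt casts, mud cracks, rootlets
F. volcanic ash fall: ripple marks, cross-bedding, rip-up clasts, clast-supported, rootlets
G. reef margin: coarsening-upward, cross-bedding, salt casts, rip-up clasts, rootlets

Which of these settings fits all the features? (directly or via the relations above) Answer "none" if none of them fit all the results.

Testing each hypothesis:
(A) fluvial channel — fails on organic content low, coarsening-upward (predicts organic content high, not organic content low)
(B) glacial outwash — organic content low yes; rootlets NO; coarsening-upward yes; salt casts yes; cross-bedding yes
(C) aeolian dune field — organic content low NO; rootlets NO; coarsening-upward NO; salt casts NO; cross-bedding yes
(D) tidal flat — fails on organic content low, salt casts (predicts organic content high, not organic content low)
(E) evaporite basin — accounts for every observation (organic content low via mud cracks → sorting poor → organic content low)
(F) volcanic ash fall — does not account for organic content low, coarsening-upward, salt casts
(G) reef margin — organic content low NO; rootlets yes; coarsening-upward yes; salt casts yes; cross-bedding yes
(E) alone accounts for all the evidence.

E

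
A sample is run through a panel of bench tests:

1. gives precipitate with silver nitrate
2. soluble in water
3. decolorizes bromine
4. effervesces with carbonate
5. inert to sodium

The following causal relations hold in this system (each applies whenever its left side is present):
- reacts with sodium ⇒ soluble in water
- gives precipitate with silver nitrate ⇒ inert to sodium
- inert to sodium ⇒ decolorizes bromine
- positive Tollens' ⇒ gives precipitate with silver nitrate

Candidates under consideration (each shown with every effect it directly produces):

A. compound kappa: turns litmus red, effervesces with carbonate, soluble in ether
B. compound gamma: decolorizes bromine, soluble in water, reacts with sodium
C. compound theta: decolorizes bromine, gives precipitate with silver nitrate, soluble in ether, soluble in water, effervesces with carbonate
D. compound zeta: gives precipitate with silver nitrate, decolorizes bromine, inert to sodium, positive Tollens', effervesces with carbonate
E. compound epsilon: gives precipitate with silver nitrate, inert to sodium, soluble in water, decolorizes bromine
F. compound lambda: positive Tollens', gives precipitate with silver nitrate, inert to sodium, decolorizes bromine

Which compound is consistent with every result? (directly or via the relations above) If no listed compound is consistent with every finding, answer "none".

C

For each candidate, compare predicted effects to what was observed:
(A) compound kappa — gives precipitate with silver nitrate miss; soluble in water miss; decolorizes bromine miss; effervesces with carbonate match; inert to sodium miss
(B) compound gamma — gives precipitate with silver nitrate miss; soluble in water match; decolorizes bromine match; effervesces with carbonate miss; inert to sodium miss
(C) compound theta — gives precipitate with silver nitrate match; soluble in water match; decolorizes bromine match; effervesces with carbonate match; inert to sodium match (through gives precipitate with silver nitrate → inert to sodium)
(D) compound zeta — gives precipitate with silver nitrate match; soluble in water miss; decolorizes bromine match; effervesces with carbonate match; inert to sodium match
(E) compound epsilon — does not account for effervesces with carbonate
(F) compound lambda — does not account for soluble in water, effervesces with carbonate
(C) alone accounts for all the evidence.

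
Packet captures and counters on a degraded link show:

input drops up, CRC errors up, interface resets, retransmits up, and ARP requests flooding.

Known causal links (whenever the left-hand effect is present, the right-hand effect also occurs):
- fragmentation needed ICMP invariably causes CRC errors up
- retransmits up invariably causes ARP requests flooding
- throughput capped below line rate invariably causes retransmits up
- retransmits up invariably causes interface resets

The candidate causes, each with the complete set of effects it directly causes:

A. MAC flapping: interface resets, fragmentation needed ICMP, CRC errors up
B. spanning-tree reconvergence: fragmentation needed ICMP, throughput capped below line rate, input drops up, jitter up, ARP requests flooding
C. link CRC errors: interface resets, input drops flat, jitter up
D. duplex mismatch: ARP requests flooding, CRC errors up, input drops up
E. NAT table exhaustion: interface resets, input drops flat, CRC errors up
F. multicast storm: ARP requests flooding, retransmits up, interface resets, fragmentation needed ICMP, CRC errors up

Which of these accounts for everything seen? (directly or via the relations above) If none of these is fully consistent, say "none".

B

Per-candidate check:
(A) MAC flapping — does not account for input drops up, retransmits up, ARP requests flooding
(B) spanning-tree reconvergence — accounts for every observation (CRC errors up through fragmentation needed ICMP → CRC errors up)
(C) link CRC errors — input drops up -; CRC errors up -; interface resets +; retransmits up -; ARP requests flooding -
(D) duplex mismatch — input drops up +; CRC errors up +; interface resets -; retransmits up -; ARP requests flooding +
(E) NAT table exhaustion — input drops up -; CRC errors up +; interface resets +; retransmits up -; ARP requests flooding -
(F) multicast storm — input drops up -; CRC errors up +; interface resets +; retransmits up +; ARP requests flooding +
(B) alone accounts for all the evidence.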